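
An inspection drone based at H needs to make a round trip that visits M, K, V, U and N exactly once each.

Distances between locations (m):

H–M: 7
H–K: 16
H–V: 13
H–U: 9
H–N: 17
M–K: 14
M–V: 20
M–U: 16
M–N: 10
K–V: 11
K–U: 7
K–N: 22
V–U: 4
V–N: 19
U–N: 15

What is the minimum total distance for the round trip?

Shortest round trip = 63 m.

With 5 stops there are 5!/2 = 60 distinct round trips (a route and its reverse cost the same).
H → M → K → V → U → N → H: 7+14+11+4+15+17 = 68
H → M → K → V → N → U → H: 7+14+11+19+15+9 = 75
H → M → K → U → V → N → H: 7+14+7+4+19+17 = 68
H → M → K → U → N → V → H: 7+14+7+15+19+13 = 75
H → M → K → N → V → U → H: 7+14+22+19+4+9 = 75
H → M → K → N → U → V → H: 7+14+22+15+4+13 = 75
H → M → V → K → U → N → H: 7+20+11+7+15+17 = 77
H → M → V → K → N → U → H: 7+20+11+22+15+9 = 84
H → M → V → U → K → N → H: 7+20+4+7+22+17 = 77
H → M → V → U → N → K → H: 7+20+4+15+22+16 = 84
H → M → V → N → K → U → H: 7+20+19+22+7+9 = 84
H → M → V → N → U → K → H: 7+20+19+15+7+16 = 84
H → M → U → K → V → N → H: 7+16+7+11+19+17 = 77
H → M → U → K → N → V → H: 7+16+7+22+19+13 = 84
… (46 more)
H → M → N → K → V → U → H: 7+10+22+11+4+9 = 63  ← best
The minimum is 63.
One optimal route: H → M → N → K → V → U → H (or its reverse).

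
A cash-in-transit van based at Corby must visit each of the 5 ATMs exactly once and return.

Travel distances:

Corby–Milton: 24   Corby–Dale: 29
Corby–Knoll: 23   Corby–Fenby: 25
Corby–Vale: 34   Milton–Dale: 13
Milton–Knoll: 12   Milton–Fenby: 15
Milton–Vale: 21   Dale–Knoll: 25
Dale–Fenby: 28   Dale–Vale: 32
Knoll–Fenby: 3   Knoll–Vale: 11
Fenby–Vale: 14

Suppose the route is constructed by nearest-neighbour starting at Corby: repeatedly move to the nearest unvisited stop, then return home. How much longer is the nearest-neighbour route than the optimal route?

Corby: Knoll=23, Milton=24, Fenby=25, Dale=29, Vale=34 ⇒ Knoll
Knoll: Fenby=3, Vale=11, Milton=12, Dale=25 ⇒ Fenby
Fenby: Vale=14, Milton=15, Dale=28 ⇒ Vale
Vale: Milton=21, Dale=32 ⇒ Milton
Milton: Dale=13 ⇒ Dale
NN route Corby → Knoll → Fenby → Vale → Milton → Dale → Corby costs 103.
Optimal: Corby → Dale → Milton → Vale → Knoll → Fenby → Corby costs 102 (by enumerating all 60 distinct tours).
Excess = 103 − 102 = 1.

1 longer than the optimal tour.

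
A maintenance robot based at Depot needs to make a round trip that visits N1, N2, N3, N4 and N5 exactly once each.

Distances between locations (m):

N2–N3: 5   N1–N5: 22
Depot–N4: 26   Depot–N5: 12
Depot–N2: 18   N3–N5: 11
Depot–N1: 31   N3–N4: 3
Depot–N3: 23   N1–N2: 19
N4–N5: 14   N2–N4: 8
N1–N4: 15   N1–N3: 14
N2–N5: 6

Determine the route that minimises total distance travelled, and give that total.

With 5 stops there are 5!/2 = 60 distinct round trips (a route and its reverse cost the same).
Depot→N1→N2→N3→N4→N5→Depot: 31+19+5+3+14+12 = 84
Depot→N1→N2→N3→N5→N4→Depot: 31+19+5+11+14+26 = 106
Depot→N1→N2→N4→N3→N5→Depot: 31+19+8+3+11+12 = 84
Depot→N1→N2→N4→N5→N3→Depot: 31+19+8+14+11+23 = 106
Depot→N1→N2→N5→N3→N4→Depot: 31+19+6+11+3+26 = 96
Depot→N1→N2→N5→N4→N3→Depot: 31+19+6+14+3+23 = 96
Depot→N1→N3→N2→N4→N5→Depot: 31+14+5+8+14+12 = 84
Depot→N1→N3→N2→N5→N4→Depot: 31+14+5+6+14+26 = 96
Depot→N1→N3→N4→N2→N5→Depot: 31+14+3+8+6+12 = 74
Depot→N1→N3→N4→N5→N2→Depot: 31+14+3+14+6+18 = 86
Depot→N1→N3→N5→N2→N4→Depot: 31+14+11+6+8+26 = 96
Depot→N1→N3→N5→N4→N2→Depot: 31+14+11+14+8+18 = 96
Depot→N1→N4→N2→N3→N5→Depot: 31+15+8+5+11+12 = 82
Depot→N1→N4→N2→N5→N3→Depot: 31+15+8+6+11+23 = 94
… (46 more)
Depot→N1→N4→N3→N2→N5→Depot: 31+15+3+5+6+12 = 72  ← best
The minimum is 72.
One optimal route: Depot → N1 → N4 → N3 → N2 → N5 → Depot (or its reverse).

Minimum total distance: 72 m.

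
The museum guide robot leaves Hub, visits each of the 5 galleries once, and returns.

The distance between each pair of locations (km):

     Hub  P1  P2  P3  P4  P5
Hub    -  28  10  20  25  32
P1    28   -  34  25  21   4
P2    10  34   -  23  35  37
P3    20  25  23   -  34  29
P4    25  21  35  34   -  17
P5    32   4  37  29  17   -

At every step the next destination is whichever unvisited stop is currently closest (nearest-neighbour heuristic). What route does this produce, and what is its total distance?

Hub → [P2:10 / P3:20 / P4:25 / P1:28 / P5:32] → P2 (10)
P2 → [P3:23 / P1:34 / P4:35 / P5:37] → P3 (23)
P3 → [P1:25 / P5:29 / P4:34] → P1 (25)
P1 → [P5:4 / P4:21] → P5 (4)
P5 → [P4:17] → P4 (17)
Return P4→Hub: 25.
Total = 10 + 23 + 25 + 4 + 17 + 25 = 104.

Total distance 104 km via the nearest-neighbour route Hub → P2 → P3 → P1 → P5 → P4 → Hub.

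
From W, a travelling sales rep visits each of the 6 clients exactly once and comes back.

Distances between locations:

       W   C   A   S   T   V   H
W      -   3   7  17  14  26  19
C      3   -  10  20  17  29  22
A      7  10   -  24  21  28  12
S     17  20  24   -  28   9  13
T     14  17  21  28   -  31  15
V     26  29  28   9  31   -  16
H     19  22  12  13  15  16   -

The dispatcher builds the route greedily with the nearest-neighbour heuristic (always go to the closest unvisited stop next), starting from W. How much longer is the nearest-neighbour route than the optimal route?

The nearest-neighbour route is 1 longer than optimal.

W: C=3, A=7, T=14, S=17, H=19, V=26 ⇒ C
C: A=10, T=17, S=20, H=22, V=29 ⇒ A
A: H=12, T=21, S=24, V=28 ⇒ H
H: S=13, T=15, V=16 ⇒ S
S: V=9, T=28 ⇒ V
V: T=31 ⇒ T
NN route W → C → A → H → S → V → T → W costs 92.
Optimal: W → C → A → S → V → H → T → W costs 91 (by enumerating all 360 distinct tours).
Excess = 92 − 91 = 1.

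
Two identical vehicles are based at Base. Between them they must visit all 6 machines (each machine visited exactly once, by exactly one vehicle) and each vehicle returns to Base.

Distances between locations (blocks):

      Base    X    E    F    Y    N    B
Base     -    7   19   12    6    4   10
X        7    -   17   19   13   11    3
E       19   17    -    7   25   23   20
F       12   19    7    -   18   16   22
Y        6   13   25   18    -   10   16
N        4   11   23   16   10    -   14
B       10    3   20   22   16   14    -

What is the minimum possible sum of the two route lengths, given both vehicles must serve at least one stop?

Minimum combined distance: 69 blocks.

Check every non-empty split of the stops between the two vehicles; for each half take its own optimal tour:
  {X} + {E, F, Y, N, B}: 14 + 69 = 83
  {E} + {X, F, Y, N, B}: 38 + 64 = 102
  {X, E} + {F, Y, N, B}: 43 + 64 = 107
  {F} + {X, E, Y, N, B}: 24 + 69 = 93
  {X, F} + {E, Y, N, B}: 38 + 69 = 107
  {E, F} + {X, Y, N, B}: 38 + 40 = 78
  … (31 splits in total)
  {Y} + {X, E, F, N, B}: 12 + 57 = 69  ← best
Best: vehicle 1 Base → Y → Base = 12; vehicle 2 Base → X → B → E → F → N → Base = 57; combined 69.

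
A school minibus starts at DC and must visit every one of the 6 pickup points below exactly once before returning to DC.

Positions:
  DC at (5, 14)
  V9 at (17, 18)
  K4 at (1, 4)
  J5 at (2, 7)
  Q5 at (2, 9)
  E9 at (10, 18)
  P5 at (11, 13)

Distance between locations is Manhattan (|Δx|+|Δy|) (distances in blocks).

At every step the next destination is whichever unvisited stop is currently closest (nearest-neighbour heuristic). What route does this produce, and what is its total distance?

Nearest-neighbour total = 64 blocks; route DC → P5 → E9 → V9 → Q5 → J5 → K4 → DC.

At DC the remaining stops are P5 7, Q5 8, E9 9, J5 10, K4 14, V9 16; go to P5.
At P5 the remaining stops are E9 6, V9 11, Q5 13, J5 15, K4 19; go to E9.
At E9 the remaining stops are V9 7, Q5 17, J5 19, K4 23; go to V9.
At V9 the remaining stops are Q5 24, J5 26, K4 30; go to Q5.
At Q5 the remaining stops are J5 2, K4 6; go to J5.
At J5 the remaining stops are K4 4; go to K4.
Return K4→DC: 14.
Total = 7 + 6 + 7 + 24 + 2 + 4 + 14 = 64.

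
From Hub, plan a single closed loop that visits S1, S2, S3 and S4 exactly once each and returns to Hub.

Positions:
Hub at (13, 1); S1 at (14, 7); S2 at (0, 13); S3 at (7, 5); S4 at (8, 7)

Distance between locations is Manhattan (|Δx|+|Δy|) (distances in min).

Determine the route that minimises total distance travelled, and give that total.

There are 12 distinct closed tours to check (reversals are equivalent).
Hub → S1 → S2 → S3 → S4 → Hub: 7+20+15+3+11 = 56
Hub → S1 → S2 → S4 → S3 → Hub: 7+20+14+3+10 = 54
Hub → S1 → S3 → S2 → S4 → Hub: 7+9+15+14+11 = 56
Hub → S1 → S3 → S4 → S2 → Hub: 7+9+3+14+25 = 58
Hub → S1 → S4 → S2 → S3 → Hub: 7+6+14+15+10 = 52
Hub → S1 → S4 → S3 → S2 → Hub: 7+6+3+15+25 = 56
Hub → S2 → S1 → S3 → S4 → Hub: 25+20+9+3+11 = 68
Hub → S2 → S1 → S4 → S3 → Hub: 25+20+6+3+10 = 64
Hub → S2 → S3 → S1 → S4 → Hub: 25+15+9+6+11 = 66
Hub → S2 → S4 → S1 → S3 → Hub: 25+14+6+9+10 = 64
Hub → S3 → S1 → S2 → S4 → Hub: 10+9+20+14+11 = 64
Hub → S3 → S2 → S1 → S4 → Hub: 10+15+20+6+11 = 62
The minimum is 52.
One optimal route: Hub → S1 → S4 → S2 → S3 → Hub (or its reverse).

Minimum total distance: 52 min.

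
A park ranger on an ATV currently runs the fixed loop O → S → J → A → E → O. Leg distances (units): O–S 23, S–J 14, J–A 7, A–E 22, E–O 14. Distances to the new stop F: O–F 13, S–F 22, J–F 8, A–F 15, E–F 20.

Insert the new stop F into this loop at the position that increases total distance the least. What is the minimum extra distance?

Adding 12 by placing F on the O–S leg.

Insertion cost between consecutive stops i–j is d(i,F) + d(F,j) − d(i,j):
  between O and S: 13 + 22 − 23 = 12
  between S and J: 22 + 8 − 14 = 16
  between J and A: 8 + 15 − 7 = 16
  between A and E: 15 + 20 − 22 = 13
  between E and O: 20 + 13 − 14 = 19
Cheapest insertion is between O and S, adding 12.
New total = 80 + 12 = 92.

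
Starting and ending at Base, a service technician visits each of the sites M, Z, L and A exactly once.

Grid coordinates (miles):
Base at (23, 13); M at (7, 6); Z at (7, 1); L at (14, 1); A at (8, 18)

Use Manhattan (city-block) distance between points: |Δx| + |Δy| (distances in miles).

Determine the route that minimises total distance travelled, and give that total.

66 miles — the shortest possible round trip.

There are 12 distinct closed tours to check (reversals are equivalent).
Base → M → Z → L → A → Base: 23+5+7+23+20 = 78
Base → M → Z → A → L → Base: 23+5+18+23+21 = 90
Base → M → L → Z → A → Base: 23+12+7+18+20 = 80
Base → M → L → A → Z → Base: 23+12+23+18+28 = 104
Base → M → A → Z → L → Base: 23+13+18+7+21 = 82
Base → M → A → L → Z → Base: 23+13+23+7+28 = 94
Base → Z → M → L → A → Base: 28+5+12+23+20 = 88
Base → Z → M → A → L → Base: 28+5+13+23+21 = 90
Base → Z → L → M → A → Base: 28+7+12+13+20 = 80
Base → Z → A → M → L → Base: 28+18+13+12+21 = 92
Base → L → M → Z → A → Base: 21+12+5+18+20 = 76
Base → L → Z → M → A → Base: 21+7+5+13+20 = 66
The minimum is 66.
One optimal route: Base → L → Z → M → A → Base (or its reverse).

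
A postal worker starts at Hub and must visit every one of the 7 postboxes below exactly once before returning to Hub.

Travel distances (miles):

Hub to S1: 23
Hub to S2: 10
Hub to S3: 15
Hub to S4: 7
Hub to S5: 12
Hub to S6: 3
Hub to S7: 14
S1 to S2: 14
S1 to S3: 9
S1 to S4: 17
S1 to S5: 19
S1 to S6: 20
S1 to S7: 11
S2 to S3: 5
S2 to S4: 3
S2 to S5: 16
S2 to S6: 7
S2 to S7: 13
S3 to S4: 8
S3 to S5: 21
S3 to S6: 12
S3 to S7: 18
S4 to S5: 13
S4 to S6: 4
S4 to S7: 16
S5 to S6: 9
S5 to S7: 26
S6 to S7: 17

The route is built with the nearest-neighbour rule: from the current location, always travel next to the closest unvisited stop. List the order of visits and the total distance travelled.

At Hub the remaining stops are S6 3, S4 7, S2 10, S5 12, S7 14, S3 15, S1 23; go to S6.
At S6 the remaining stops are S4 4, S2 7, S5 9, S3 12, S7 17, S1 20; go to S4.
At S4 the remaining stops are S2 3, S3 8, S5 13, S7 16, S1 17; go to S2.
At S2 the remaining stops are S3 5, S7 13, S1 14, S5 16; go to S3.
At S3 the remaining stops are S1 9, S7 18, S5 21; go to S1.
At S1 the remaining stops are S7 11, S5 19; go to S7.
At S7 the remaining stops are S5 26; go to S5.
Return S5→Hub: 12.
Total = 3 + 4 + 3 + 5 + 9 + 11 + 26 + 12 = 73.

73 miles along Hub → S6 → S4 → S2 → S3 → S1 → S7 → S5 → Hub.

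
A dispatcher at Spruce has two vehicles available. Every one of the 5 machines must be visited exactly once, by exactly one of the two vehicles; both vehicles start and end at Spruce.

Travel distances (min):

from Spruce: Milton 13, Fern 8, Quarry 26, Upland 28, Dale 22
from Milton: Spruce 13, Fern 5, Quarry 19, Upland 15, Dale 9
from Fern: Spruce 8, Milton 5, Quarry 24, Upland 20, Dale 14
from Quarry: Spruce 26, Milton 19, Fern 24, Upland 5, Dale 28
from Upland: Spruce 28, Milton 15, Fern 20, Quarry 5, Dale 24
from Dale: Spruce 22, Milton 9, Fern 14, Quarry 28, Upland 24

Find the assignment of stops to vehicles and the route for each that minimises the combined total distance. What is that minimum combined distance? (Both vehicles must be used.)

Try each way of splitting the stops between the two vehicles (each non-empty) and, for each split, find the best tour for each vehicle:
  {Milton} + {Fern, Quarry, Upland, Dale}: 26 + 77 = 103
  {Fern} + {Milton, Quarry, Upland, Dale}: 16 + 77 = 93
  {Milton, Fern} + {Quarry, Upland, Dale}: 26 + 77 = 103
  {Quarry} + {Milton, Fern, Upland, Dale}: 52 + 74 = 126
  {Milton, Quarry} + {Fern, Upland, Dale}: 58 + 74 = 132
  {Fern, Quarry} + {Milton, Upland, Dale}: 58 + 74 = 132
  … (15 splits in total)
Best: vehicle 1 Spruce → Fern → Spruce = 16; vehicle 2 Spruce → Milton → Dale → Upland → Quarry → Spruce = 77; combined 93.

Minimum combined distance: 93 min.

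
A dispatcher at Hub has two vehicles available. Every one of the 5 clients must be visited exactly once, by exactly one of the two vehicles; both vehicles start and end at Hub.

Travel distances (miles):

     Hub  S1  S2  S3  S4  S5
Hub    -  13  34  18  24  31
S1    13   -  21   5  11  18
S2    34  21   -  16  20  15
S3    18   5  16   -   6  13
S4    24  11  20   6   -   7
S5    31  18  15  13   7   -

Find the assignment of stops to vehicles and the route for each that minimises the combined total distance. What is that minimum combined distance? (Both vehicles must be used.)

Check every non-empty split of the stops between the two vehicles; for each half take its own optimal tour:
  {S1} + {S2, S3, S4, S5}: 26 + 80 = 106
  {S2} + {S1, S3, S4, S5}: 68 + 62 = 130
  {S1, S2} + {S3, S4, S5}: 68 + 62 = 130
  {S3} + {S1, S2, S4, S5}: 36 + 80 = 116
  {S1, S3} + {S2, S4, S5}: 36 + 80 = 116
  {S2, S3} + {S1, S4, S5}: 68 + 62 = 130
  … (15 splits in total)
Best: vehicle 1 Hub → S1 → Hub = 26; vehicle 2 Hub → S2 → S5 → S4 → S3 → Hub = 80; combined 106.

Minimum combined distance: 106 miles.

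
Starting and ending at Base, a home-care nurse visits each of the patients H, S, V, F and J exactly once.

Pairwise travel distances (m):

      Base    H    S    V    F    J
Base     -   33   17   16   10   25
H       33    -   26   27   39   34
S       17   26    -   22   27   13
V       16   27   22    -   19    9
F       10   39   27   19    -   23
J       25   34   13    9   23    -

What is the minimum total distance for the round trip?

With 5 stops there are 5!/2 = 60 distinct round trips (a route and its reverse cost the same).
Base→H→S→V→F→J→Base: 33+26+22+19+23+25 = 148
Base→H→S→V→J→F→Base: 33+26+22+9+23+10 = 123
Base→H→S→F→V→J→Base: 33+26+27+19+9+25 = 139
Base→H→S→F→J→V→Base: 33+26+27+23+9+16 = 134
Base→H→S→J→V→F→Base: 33+26+13+9+19+10 = 110
Base→H→S→J→F→V→Base: 33+26+13+23+19+16 = 130
Base→H→V→S→F→J→Base: 33+27+22+27+23+25 = 157
Base→H→V→S→J→F→Base: 33+27+22+13+23+10 = 128
Base→H→V→F→S→J→Base: 33+27+19+27+13+25 = 144
Base→H→V→F→J→S→Base: 33+27+19+23+13+17 = 132
Base→H→V→J→S→F→Base: 33+27+9+13+27+10 = 119
Base→H→V→J→F→S→Base: 33+27+9+23+27+17 = 136
Base→H→F→S→V→J→Base: 33+39+27+22+9+25 = 155
Base→H→F→S→J→V→Base: 33+39+27+13+9+16 = 137
… (46 more)
The minimum is 110.
One optimal route: Base → H → S → J → V → F → Base (or its reverse).

Minimum total distance: 110 m.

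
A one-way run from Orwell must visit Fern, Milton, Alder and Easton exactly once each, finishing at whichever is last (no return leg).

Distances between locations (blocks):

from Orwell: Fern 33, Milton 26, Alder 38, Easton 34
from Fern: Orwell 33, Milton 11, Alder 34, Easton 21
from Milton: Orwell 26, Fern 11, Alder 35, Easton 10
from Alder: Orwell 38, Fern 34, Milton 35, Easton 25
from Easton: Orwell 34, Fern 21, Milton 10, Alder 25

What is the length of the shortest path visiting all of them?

There are 4! = 24 possible orderings.
Orwell → Fern → Milton → Alder → Easton: 33+11+35+25 = 104
Orwell → Fern → Milton → Easton → Alder: 33+11+10+25 = 79
Orwell → Fern → Alder → Milton → Easton: 33+34+35+10 = 112
Orwell → Fern → Alder → Easton → Milton: 33+34+25+10 = 102
Orwell → Fern → Easton → Milton → Alder: 33+21+10+35 = 99
Orwell → Fern → Easton → Alder → Milton: 33+21+25+35 = 114
Orwell → Milton → Fern → Alder → Easton: 26+11+34+25 = 96
Orwell → Milton → Fern → Easton → Alder: 26+11+21+25 = 83
Orwell → Milton → Alder → Fern → Easton: 26+35+34+21 = 116
Orwell → Milton → Alder → Easton → Fern: 26+35+25+21 = 107
Orwell → Milton → Easton → Fern → Alder: 26+10+21+34 = 91
Orwell → Milton → Easton → Alder → Fern: 26+10+25+34 = 95
Orwell → Alder → Fern → Milton → Easton: 38+34+11+10 = 93
Orwell → Alder → Fern → Easton → Milton: 38+34+21+10 = 103
… (10 more)
The minimum is 79.
One shortest path: Orwell → Fern → Milton → Easton → Alder.

79 blocks — the minimum one-way total.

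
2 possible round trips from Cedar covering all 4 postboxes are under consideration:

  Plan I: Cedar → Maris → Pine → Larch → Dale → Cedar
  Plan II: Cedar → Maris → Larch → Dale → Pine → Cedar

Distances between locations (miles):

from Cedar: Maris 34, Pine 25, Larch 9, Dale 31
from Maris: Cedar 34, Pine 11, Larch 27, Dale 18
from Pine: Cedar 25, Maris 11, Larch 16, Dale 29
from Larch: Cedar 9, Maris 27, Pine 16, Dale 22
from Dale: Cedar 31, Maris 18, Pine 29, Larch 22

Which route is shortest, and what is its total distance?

Plan I: 34 + 11 + 16 + 22 + 31 = 114
Plan II: 34 + 27 + 22 + 29 + 25 = 137

Shortest is Plan I, total 114 miles.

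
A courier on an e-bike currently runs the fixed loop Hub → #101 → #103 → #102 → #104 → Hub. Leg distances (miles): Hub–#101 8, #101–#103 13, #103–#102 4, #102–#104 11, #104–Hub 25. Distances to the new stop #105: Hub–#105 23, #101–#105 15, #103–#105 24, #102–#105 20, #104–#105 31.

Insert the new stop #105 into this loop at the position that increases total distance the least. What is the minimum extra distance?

Minimum extra distance: 26 miles, inserting #105 between #101 and #103.

Insertion cost between consecutive stops i–j is d(i,#105) + d(#105,j) − d(i,j):
  between Hub and #101: 23 + 15 − 8 = 30
  between #101 and #103: 15 + 24 − 13 = 26
  between #103 and #102: 24 + 20 − 4 = 40
  between #102 and #104: 20 + 31 − 11 = 40
  between #104 and Hub: 31 + 23 − 25 = 29
Cheapest insertion is between #101 and #103, adding 26.
New total = 61 + 26 = 87.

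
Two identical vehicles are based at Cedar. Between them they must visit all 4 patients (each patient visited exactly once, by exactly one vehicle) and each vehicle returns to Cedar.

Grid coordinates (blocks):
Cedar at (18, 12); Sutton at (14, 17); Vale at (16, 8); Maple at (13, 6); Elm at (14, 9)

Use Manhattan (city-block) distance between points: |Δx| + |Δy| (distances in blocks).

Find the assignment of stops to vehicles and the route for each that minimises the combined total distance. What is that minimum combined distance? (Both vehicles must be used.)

40 blocks — the smallest possible combined total.

Try each way of splitting the stops between the two vehicles (each non-empty) and, for each split, find the best tour for each vehicle:
  {Sutton} + {Vale, Maple, Elm}: 18 + 22 = 40
  {Vale} + {Sutton, Maple, Elm}: 12 + 32 = 44
  {Sutton, Vale} + {Maple, Elm}: 26 + 22 = 48
  {Maple} + {Sutton, Vale, Elm}: 22 + 26 = 48
  {Sutton, Maple} + {Vale, Elm}: 32 + 16 = 48
  {Vale, Maple} + {Sutton, Elm}: 22 + 24 = 46
  … (7 splits in total)
Best: vehicle 1 Cedar → Sutton → Cedar = 18; vehicle 2 Cedar → Vale → Maple → Elm → Cedar = 22; combined 40.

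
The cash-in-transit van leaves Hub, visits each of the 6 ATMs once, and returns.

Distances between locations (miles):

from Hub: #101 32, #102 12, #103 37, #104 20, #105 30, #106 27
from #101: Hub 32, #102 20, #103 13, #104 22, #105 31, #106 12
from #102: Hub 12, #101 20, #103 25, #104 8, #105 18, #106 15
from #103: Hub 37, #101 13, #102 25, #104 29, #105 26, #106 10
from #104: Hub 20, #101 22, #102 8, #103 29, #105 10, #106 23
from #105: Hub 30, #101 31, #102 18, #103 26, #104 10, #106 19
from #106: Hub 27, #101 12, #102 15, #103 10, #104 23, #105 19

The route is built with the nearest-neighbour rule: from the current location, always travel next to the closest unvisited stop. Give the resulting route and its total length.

From Hub: distances to unvisited — #102=12, #104=20, #106=27, #105=30, #101=32, #103=37. Nearest is #102 (12).
From #102: distances to unvisited — #104=8, #106=15, #105=18, #101=20, #103=25. Nearest is #104 (8).
From #104: distances to unvisited — #105=10, #101=22, #106=23, #103=29. Nearest is #105 (10).
From #105: distances to unvisited — #106=19, #103=26, #101=31. Nearest is #106 (19).
From #106: distances to unvisited — #103=10, #101=12. Nearest is #103 (10).
From #103: distances to unvisited — #101=13. Nearest is #101 (13).
Return #101→Hub: 32.
Total = 12 + 8 + 10 + 19 + 10 + 13 + 32 = 104.

104 miles along Hub → #102 → #104 → #105 → #106 → #103 → #101 → Hub.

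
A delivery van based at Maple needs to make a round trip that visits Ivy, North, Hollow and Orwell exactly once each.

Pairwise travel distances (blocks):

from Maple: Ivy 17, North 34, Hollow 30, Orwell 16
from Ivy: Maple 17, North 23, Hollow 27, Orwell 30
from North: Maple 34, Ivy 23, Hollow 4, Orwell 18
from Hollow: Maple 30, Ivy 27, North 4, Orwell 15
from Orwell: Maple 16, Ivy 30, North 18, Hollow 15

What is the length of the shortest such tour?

With 4 stops there are 4!/2 = 12 distinct round trips (a route and its reverse cost the same).
Maple→Ivy→North→Hollow→Orwell→Maple: 17+23+4+15+16 = 75
Maple→Ivy→North→Orwell→Hollow→Maple: 17+23+18+15+30 = 103
Maple→Ivy→Hollow→North→Orwell→Maple: 17+27+4+18+16 = 82
Maple→Ivy→Hollow→Orwell→North→Maple: 17+27+15+18+34 = 111
Maple→Ivy→Orwell→North→Hollow→Maple: 17+30+18+4+30 = 99
Maple→Ivy→Orwell→Hollow→North→Maple: 17+30+15+4+34 = 100
Maple→North→Ivy→Hollow→Orwell→Maple: 34+23+27+15+16 = 115
Maple→North→Ivy→Orwell→Hollow→Maple: 34+23+30+15+30 = 132
Maple→North→Hollow→Ivy→Orwell→Maple: 34+4+27+30+16 = 111
Maple→North→Orwell→Ivy→Hollow→Maple: 34+18+30+27+30 = 139
Maple→Hollow→Ivy→North→Orwell→Maple: 30+27+23+18+16 = 114
Maple→Hollow→North→Ivy→Orwell→Maple: 30+4+23+30+16 = 103
The minimum is 75.
One optimal route: Maple → Ivy → North → Hollow → Orwell → Maple (or its reverse).

Shortest round trip = 75 blocks.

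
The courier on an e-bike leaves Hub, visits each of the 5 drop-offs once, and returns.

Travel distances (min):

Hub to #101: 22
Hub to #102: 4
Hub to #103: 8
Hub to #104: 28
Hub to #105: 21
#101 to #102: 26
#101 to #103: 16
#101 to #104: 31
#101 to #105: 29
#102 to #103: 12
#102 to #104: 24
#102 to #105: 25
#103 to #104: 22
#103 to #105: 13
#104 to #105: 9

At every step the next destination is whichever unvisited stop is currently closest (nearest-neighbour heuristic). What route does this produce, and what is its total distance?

Nearest-neighbour total = 91 min; route Hub → #102 → #103 → #105 → #104 → #101 → Hub.

At Hub the remaining stops are #102 4, #103 8, #105 21, #101 22, #104 28; go to #102.
At #102 the remaining stops are #103 12, #104 24, #105 25, #101 26; go to #103.
At #103 the remaining stops are #105 13, #101 16, #104 22; go to #105.
At #105 the remaining stops are #104 9, #101 29; go to #104.
At #104 the remaining stops are #101 31; go to #101.
Return #101→Hub: 22.
Total = 4 + 12 + 13 + 9 + 31 + 22 = 91.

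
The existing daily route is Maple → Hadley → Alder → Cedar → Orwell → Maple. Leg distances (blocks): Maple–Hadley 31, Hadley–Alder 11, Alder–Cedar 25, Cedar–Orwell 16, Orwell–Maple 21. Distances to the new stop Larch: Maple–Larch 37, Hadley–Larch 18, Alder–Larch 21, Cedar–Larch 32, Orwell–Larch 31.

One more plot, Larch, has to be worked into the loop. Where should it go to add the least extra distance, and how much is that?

Insertion cost between consecutive stops i–j is d(i,Larch) + d(Larch,j) − d(i,j):
  between Maple and Hadley: 37 + 18 − 31 = 24
  between Hadley and Alder: 18 + 21 − 11 = 28
  between Alder and Cedar: 21 + 32 − 25 = 28
  between Cedar and Orwell: 32 + 31 − 16 = 47
  between Orwell and Maple: 31 + 37 − 21 = 47
Cheapest insertion is between Maple and Hadley, adding 24.
New total = 104 + 24 = 128.

Adding 24 blocks by placing Larch on the Maple–Hadley leg.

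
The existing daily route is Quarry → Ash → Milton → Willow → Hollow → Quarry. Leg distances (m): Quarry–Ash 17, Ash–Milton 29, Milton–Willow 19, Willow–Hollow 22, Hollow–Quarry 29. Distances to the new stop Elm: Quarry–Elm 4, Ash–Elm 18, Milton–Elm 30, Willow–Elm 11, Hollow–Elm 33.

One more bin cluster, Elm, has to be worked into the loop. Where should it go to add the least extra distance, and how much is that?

Adding 5 m by placing Elm on the Quarry–Ash leg.

Insertion cost between consecutive stops i–j is d(i,Elm) + d(Elm,j) − d(i,j):
  between Quarry and Ash: 4 + 18 − 17 = 5
  between Ash and Milton: 18 + 30 − 29 = 19
  between Milton and Willow: 30 + 11 − 19 = 22
  between Willow and Hollow: 11 + 33 − 22 = 22
  between Hollow and Quarry: 33 + 4 − 29 = 8
Cheapest insertion is between Quarry and Ash, adding 5.
New total = 116 + 5 = 121.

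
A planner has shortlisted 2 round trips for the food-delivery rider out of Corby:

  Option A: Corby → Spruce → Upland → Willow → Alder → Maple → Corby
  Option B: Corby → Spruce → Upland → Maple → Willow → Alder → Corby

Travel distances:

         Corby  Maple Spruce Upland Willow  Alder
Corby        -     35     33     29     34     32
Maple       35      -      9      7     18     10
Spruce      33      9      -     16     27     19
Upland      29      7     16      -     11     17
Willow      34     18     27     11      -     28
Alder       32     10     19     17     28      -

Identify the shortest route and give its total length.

133 — Option A is the shortest.

Option A: 33 + 16 + 11 + 28 + 10 + 35 = 133
Option B: 33 + 16 + 7 + 18 + 28 + 32 = 134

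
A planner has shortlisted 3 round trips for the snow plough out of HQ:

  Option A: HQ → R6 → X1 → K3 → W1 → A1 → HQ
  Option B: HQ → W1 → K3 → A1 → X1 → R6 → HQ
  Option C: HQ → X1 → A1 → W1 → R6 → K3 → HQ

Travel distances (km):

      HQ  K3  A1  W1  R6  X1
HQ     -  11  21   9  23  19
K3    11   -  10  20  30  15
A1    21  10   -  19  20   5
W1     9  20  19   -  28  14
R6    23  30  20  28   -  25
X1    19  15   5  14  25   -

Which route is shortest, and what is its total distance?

92 km — Option B is the shortest.

Option A: 23 + 25 + 15 + 20 + 19 + 21 = 123
Option B: 9 + 20 + 10 + 5 + 25 + 23 = 92
Option C: 19 + 5 + 19 + 28 + 30 + 11 = 112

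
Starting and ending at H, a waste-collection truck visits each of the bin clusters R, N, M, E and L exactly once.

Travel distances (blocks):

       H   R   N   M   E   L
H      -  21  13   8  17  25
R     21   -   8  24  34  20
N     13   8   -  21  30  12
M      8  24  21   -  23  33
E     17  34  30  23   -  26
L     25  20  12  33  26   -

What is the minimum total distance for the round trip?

There are 60 distinct closed tours to check (reversals are equivalent).
H → R → N → M → E → L → H: 21+8+21+23+26+25 = 124
H → R → N → M → L → E → H: 21+8+21+33+26+17 = 126
H → R → N → E → M → L → H: 21+8+30+23+33+25 = 140
H → R → N → E → L → M → H: 21+8+30+26+33+8 = 126
H → R → N → L → M → E → H: 21+8+12+33+23+17 = 114
H → R → N → L → E → M → H: 21+8+12+26+23+8 = 98
H → R → M → N → E → L → H: 21+24+21+30+26+25 = 147
H → R → M → N → L → E → H: 21+24+21+12+26+17 = 121
H → R → M → E → N → L → H: 21+24+23+30+12+25 = 135
H → R → M → E → L → N → H: 21+24+23+26+12+13 = 119
H → R → M → L → N → E → H: 21+24+33+12+30+17 = 137
H → R → M → L → E → N → H: 21+24+33+26+30+13 = 147
H → R → E → N → M → L → H: 21+34+30+21+33+25 = 164
H → R → E → N → L → M → H: 21+34+30+12+33+8 = 138
… (46 more)
H → M → R → N → L → E → H: 8+24+8+12+26+17 = 95  ← best
The minimum is 95.
One optimal route: H → M → R → N → L → E → H (or its reverse).

95 blocks — the shortest possible round trip.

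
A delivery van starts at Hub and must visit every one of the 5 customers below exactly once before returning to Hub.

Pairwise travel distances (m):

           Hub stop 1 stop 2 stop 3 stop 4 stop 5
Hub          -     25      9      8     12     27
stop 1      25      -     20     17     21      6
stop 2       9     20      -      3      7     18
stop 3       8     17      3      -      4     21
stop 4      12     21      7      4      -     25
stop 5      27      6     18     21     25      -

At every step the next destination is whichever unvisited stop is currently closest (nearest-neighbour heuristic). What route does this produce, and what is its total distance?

At Hub the remaining stops are stop 3 8, stop 2 9, stop 4 12, stop 1 25, stop 5 27; go to stop 3.
At stop 3 the remaining stops are stop 2 3, stop 4 4, stop 1 17, stop 5 21; go to stop 2.
At stop 2 the remaining stops are stop 4 7, stop 5 18, stop 1 20; go to stop 4.
At stop 4 the remaining stops are stop 1 21, stop 5 25; go to stop 1.
At stop 1 the remaining stops are stop 5 6; go to stop 5.
Return stop 5→Hub: 27.
Total = 8 + 3 + 7 + 21 + 6 + 27 = 72.

Nearest-neighbour total = 72 m; route Hub → stop 3 → stop 2 → stop 4 → stop 1 → stop 5 → Hub.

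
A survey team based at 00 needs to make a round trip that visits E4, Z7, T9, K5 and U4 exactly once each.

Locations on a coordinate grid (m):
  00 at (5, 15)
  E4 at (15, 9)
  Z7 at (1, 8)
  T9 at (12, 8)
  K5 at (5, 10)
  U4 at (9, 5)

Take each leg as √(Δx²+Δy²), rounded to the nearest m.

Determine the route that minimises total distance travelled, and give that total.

Minimum total distance: 37 m.

There are 60 distinct closed tours to check (reversals are equivalent).
00-E4-Z7-T9-K5-U4-00: 12+14+11+7+6+11 = 61
00-E4-Z7-T9-U4-K5-00: 12+14+11+4+6+5 = 52
00-E4-Z7-K5-T9-U4-00: 12+14+4+7+4+11 = 52
00-E4-Z7-K5-U4-T9-00: 12+14+4+6+4+10 = 50
00-E4-Z7-U4-T9-K5-00: 12+14+9+4+7+5 = 51
00-E4-Z7-U4-K5-T9-00: 12+14+9+6+7+10 = 58
00-E4-T9-Z7-K5-U4-00: 12+3+11+4+6+11 = 47
00-E4-T9-Z7-U4-K5-00: 12+3+11+9+6+5 = 46
00-E4-T9-K5-Z7-U4-00: 12+3+7+4+9+11 = 46
00-E4-T9-K5-U4-Z7-00: 12+3+7+6+9+8 = 45
00-E4-T9-U4-Z7-K5-00: 12+3+4+9+4+5 = 37
00-E4-T9-U4-K5-Z7-00: 12+3+4+6+4+8 = 37
00-E4-K5-Z7-T9-U4-00: 12+10+4+11+4+11 = 52
00-E4-K5-Z7-U4-T9-00: 12+10+4+9+4+10 = 49
… (46 more)
The minimum is 37.
One optimal route: 00 → E4 → T9 → U4 → Z7 → K5 → 00 (or its reverse).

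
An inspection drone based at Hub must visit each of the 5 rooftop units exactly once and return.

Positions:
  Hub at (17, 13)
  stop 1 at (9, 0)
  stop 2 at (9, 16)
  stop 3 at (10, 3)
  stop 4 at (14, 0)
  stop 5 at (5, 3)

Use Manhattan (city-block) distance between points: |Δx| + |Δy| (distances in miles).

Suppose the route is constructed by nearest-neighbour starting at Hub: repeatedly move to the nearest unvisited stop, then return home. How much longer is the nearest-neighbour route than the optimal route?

Excess over optimum: 10 miles.

From Hub: stop 2=11, stop 4=16, stop 3=17, stop 1=21, stop 5=22 → choose stop 2 (11).
From stop 2: stop 3=14, stop 1=16, stop 5=17, stop 4=21 → choose stop 3 (14).
From stop 3: stop 1=4, stop 5=5, stop 4=7 → choose stop 1 (4).
From stop 1: stop 4=5, stop 5=7 → choose stop 4 (5).
From stop 4: stop 5=12 → choose stop 5 (12).
NN route Hub → stop 2 → stop 3 → stop 1 → stop 4 → stop 5 → Hub costs 68.
Optimal: Hub → stop 2 → stop 3 → stop 5 → stop 1 → stop 4 → Hub costs 58 (by enumerating all 60 distinct tours).
Excess = 68 − 58 = 10.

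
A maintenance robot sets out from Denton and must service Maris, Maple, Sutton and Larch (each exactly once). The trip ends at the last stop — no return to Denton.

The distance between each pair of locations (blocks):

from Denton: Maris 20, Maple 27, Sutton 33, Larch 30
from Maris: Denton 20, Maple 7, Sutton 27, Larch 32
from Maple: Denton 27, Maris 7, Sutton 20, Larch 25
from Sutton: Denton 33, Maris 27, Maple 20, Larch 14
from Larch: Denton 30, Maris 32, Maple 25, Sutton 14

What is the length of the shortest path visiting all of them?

61 blocks — the minimum one-way total.

There are 4! = 24 possible orderings.
Denton → Maris → Maple → Sutton → Larch: 20+7+20+14 = 61
Denton → Maris → Maple → Larch → Sutton: 20+7+25+14 = 66
Denton → Maris → Sutton → Maple → Larch: 20+27+20+25 = 92
Denton → Maris → Sutton → Larch → Maple: 20+27+14+25 = 86
Denton → Maris → Larch → Maple → Sutton: 20+32+25+20 = 97
Denton → Maris → Larch → Sutton → Maple: 20+32+14+20 = 86
Denton → Maple → Maris → Sutton → Larch: 27+7+27+14 = 75
Denton → Maple → Maris → Larch → Sutton: 27+7+32+14 = 80
Denton → Maple → Sutton → Maris → Larch: 27+20+27+32 = 106
Denton → Maple → Sutton → Larch → Maris: 27+20+14+32 = 93
Denton → Maple → Larch → Maris → Sutton: 27+25+32+27 = 111
Denton → Maple → Larch → Sutton → Maris: 27+25+14+27 = 93
Denton → Sutton → Maris → Maple → Larch: 33+27+7+25 = 92
Denton → Sutton → Maris → Larch → Maple: 33+27+32+25 = 117
… (10 more)
The minimum is 61.
One shortest path: Denton → Maris → Maple → Sutton → Larch.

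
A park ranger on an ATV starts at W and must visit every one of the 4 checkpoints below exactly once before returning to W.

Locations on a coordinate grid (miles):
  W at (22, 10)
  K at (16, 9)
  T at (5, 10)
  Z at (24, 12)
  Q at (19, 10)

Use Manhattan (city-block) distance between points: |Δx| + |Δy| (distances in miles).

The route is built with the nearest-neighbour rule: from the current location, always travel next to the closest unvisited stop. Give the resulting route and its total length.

56 miles along W → Q → K → Z → T → W.

At W the remaining stops are Q 3, Z 4, K 7, T 17; go to Q.
At Q the remaining stops are K 4, Z 7, T 14; go to K.
At K the remaining stops are Z 11, T 12; go to Z.
At Z the remaining stops are T 21; go to T.
Return T→W: 17.
Total = 3 + 4 + 11 + 21 + 17 = 56.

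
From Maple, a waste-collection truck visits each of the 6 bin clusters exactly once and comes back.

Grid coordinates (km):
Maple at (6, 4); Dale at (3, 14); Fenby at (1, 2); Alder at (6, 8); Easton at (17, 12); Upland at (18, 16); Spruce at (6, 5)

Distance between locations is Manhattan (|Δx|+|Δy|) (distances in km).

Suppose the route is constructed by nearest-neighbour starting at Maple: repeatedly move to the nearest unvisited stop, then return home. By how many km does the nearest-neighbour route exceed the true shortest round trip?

20 km longer than the optimal tour.

From Maple: Spruce=1, Alder=4, Fenby=7, Dale=13, Easton=19, Upland=24 → choose Spruce (1).
From Spruce: Alder=3, Fenby=8, Dale=12, Easton=18, Upland=23 → choose Alder (3).
From Alder: Dale=9, Fenby=11, Easton=15, Upland=20 → choose Dale (9).
From Dale: Fenby=14, Easton=16, Upland=17 → choose Fenby (14).
From Fenby: Easton=26, Upland=31 → choose Easton (26).
From Easton: Upland=5 → choose Upland (5).
NN route Maple → Spruce → Alder → Dale → Fenby → Easton → Upland → Maple costs 82.
Optimal: Maple → Fenby → Dale → Upland → Easton → Alder → Spruce → Maple costs 62 (by enumerating all 360 distinct tours).
Excess = 82 − 62 = 20.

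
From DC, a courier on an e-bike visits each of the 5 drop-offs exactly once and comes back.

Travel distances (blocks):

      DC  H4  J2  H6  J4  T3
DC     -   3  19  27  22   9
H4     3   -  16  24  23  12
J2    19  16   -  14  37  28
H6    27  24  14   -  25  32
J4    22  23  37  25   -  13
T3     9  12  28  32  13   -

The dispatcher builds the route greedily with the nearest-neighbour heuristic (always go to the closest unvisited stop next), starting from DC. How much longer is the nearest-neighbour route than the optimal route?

DC: H4=3, T3=9, J2=19, J4=22, H6=27 ⇒ H4
H4: T3=12, J2=16, J4=23, H6=24 ⇒ T3
T3: J4=13, J2=28, H6=32 ⇒ J4
J4: H6=25, J2=37 ⇒ H6
H6: J2=14 ⇒ J2
NN route DC → H4 → T3 → J4 → H6 → J2 → DC costs 86.
Optimal: DC → H4 → J2 → H6 → J4 → T3 → DC costs 80 (by enumerating all 60 distinct tours).
Excess = 86 − 80 = 6.

Excess over optimum: 6 blocks.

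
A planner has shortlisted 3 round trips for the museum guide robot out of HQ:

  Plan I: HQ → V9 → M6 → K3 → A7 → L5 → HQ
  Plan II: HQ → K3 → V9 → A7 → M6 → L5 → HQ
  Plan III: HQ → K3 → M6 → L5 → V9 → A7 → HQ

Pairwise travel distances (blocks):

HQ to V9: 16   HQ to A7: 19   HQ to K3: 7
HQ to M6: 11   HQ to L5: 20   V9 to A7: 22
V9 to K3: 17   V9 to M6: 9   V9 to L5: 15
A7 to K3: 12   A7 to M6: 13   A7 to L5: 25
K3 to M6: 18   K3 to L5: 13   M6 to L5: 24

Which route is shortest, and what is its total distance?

Plan I: 16 + 9 + 18 + 12 + 25 + 20 = 100
Plan II: 7 + 17 + 22 + 13 + 24 + 20 = 103
Plan III: 7 + 18 + 24 + 15 + 22 + 19 = 105

Shortest is Plan I, total 100 blocks.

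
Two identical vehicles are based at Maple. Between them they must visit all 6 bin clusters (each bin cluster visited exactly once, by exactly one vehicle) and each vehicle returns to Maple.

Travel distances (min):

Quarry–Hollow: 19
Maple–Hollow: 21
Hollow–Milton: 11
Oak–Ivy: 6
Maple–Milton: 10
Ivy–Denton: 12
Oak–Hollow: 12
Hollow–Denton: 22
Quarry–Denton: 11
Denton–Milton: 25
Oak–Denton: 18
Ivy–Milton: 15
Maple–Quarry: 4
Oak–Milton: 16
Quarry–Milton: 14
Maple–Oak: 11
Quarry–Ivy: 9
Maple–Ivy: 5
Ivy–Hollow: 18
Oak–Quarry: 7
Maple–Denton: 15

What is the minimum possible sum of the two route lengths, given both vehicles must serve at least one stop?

Check every non-empty split of the stops between the two vehicles; for each half take its own optimal tour:
  {Oak} + {Quarry, Ivy, Hollow, Denton, Milton}: 22 + 66 = 88
  {Quarry} + {Oak, Ivy, Hollow, Denton, Milton}: 8 + 66 = 74
  {Oak, Quarry} + {Ivy, Hollow, Denton, Milton}: 22 + 60 = 82
  {Ivy} + {Oak, Quarry, Hollow, Denton, Milton}: 10 + 66 = 76
  {Oak, Ivy} + {Quarry, Hollow, Denton, Milton}: 22 + 58 = 80
  {Quarry, Ivy} + {Oak, Hollow, Denton, Milton}: 18 + 66 = 84
  … (31 splits in total)
Best: vehicle 1 Maple → Quarry → Maple = 8; vehicle 2 Maple → Denton → Ivy → Oak → Hollow → Milton → Maple = 66; combined 74.

74 min — the smallest possible combined total.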